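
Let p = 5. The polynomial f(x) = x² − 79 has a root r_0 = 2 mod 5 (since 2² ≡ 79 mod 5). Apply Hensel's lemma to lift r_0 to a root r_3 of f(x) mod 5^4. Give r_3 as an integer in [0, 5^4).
r_3 = 177 (mod 625)

Hensel's recurrence: r_{i+1} = r_i − f(r_i)·(f′(r_i))^{-1} mod 5^{i+2}, with f′(x) = 2x. Iterate:
  r_0 = 2 (mod 5)
  r_1 = 2 (mod 25)
  r_2 = 52 (mod 125)
  r_3 = 177 (mod 625)
Final: r_3 = 177, and one checks f(r_3) ≡ 0 mod 5^4.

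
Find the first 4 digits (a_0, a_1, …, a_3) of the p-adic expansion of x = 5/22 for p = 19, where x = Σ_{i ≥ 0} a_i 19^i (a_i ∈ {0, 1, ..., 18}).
(a_0, …, a_3) = (8, 16, 0, 6)

v_19(5/22) = 0 (numerator and denominator both coprime to 19), so x ∈ ℤ_19^×. Compute digits iteratively via a_i = x_i mod 19, x_{i+1} = (x_i − a_i)/19, with x_0 = x:
  x_0 = 5/22;  a_0 = 8;  x_1 = (x_0 − 8)/19 = -9/22
  x_1 = -9/22;  a_1 = 16;  x_2 = (x_1 − 16)/19 = -19/22
  x_2 = -19/22;  a_2 = 0;  x_3 = (x_2 − 0)/19 = -1/22
  x_3 = -1/22;  a_3 = 6;  x_4 = (x_3 − 6)/19 = -7/22
Digits: (8, 16, 0, 6).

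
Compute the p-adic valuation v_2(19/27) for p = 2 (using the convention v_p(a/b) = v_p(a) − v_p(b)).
v_2(19/27) = 0

Factor powers of 2 from the numerator and denominator of the reduced fraction: 19 = 2^0 · 19 and 27 = 2^0 · 27. Apply v_p(a/b) = v_p(a) − v_p(b): v_2(19/27) = 0 − 0 = 0.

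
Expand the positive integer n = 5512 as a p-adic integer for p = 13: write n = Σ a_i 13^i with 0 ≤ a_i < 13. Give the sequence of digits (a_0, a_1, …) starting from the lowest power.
(a_0, a_1, …) = (0, 8, 6, 2)

Repeated division by 13 gives the digits low-to-high: 5512 = 8·13^1 + 6·13^2 + 2·13^3. Digit sequence: (0, 8, 6, 2).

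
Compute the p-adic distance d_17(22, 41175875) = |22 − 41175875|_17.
d_17(22, 41175875) = 1/1419857

Step 1 — x − y = 22 − 41175875 = -41175853. Step 2 — v_17(-41175853) = 5 (factor: -41175853 = −(17^5 · 29); the sign does not affect v_p). Step 3 — |x − y|_17 = 17^{-5} = 1/1419857.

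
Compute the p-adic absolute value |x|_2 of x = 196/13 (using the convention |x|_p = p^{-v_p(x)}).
|196/13|_2 = 1/4

Step 1 — compute v_2(x) by factoring powers of 2 out of the numerator and denominator: v_2(196/13) = 2. Step 2 — apply |x|_p = p^{-v_p(x)} = 2^{-2} = 1/4.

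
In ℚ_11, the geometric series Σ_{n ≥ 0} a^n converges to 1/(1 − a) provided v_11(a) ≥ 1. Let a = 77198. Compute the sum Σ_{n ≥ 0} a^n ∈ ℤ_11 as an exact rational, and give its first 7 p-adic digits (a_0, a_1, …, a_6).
Σ a^n = 1/(1 − a) = -1/77197;  first 7 digits = (1, 0, 0, 3, 5, 0, 9)

v_11(a) = 3 ≥ 1, so the series converges in ℤ_11 to 1/(1 − a) = 1/(1 − 77198) = -1/77197. Expand this rational in ℤ_11: compute digits iteratively via d_i = x_i mod 11, x_{i+1} = (x_i − d_i)/11. The first 7 digits are (1, 0, 0, 3, 5, 0, 9).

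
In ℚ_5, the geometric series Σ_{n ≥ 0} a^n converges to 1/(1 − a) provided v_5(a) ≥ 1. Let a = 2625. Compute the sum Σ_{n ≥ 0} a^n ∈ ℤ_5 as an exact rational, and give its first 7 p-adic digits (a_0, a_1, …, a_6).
Σ a^n = 1/(1 − a) = -1/2624;  first 7 digits = (1, 0, 0, 1, 4, 0, 1)

v_5(a) = 3 ≥ 1, so the series converges in ℤ_5 to 1/(1 − a) = 1/(1 − 2625) = -1/2624. Expand this rational in ℤ_5: compute digits iteratively via d_i = x_i mod 5, x_{i+1} = (x_i − d_i)/5. The first 7 digits are (1, 0, 0, 1, 4, 0, 1).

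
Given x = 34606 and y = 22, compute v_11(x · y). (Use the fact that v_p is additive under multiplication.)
v_11(761332) = 4

v_p(x) = 3 (factor: 34606 = 11^3 · 26); v_p(y) = 1 (factor: 22 = 11^1 · 2). Additivity: v_p(xy) = v_p(x) + v_p(y) = 3 + 1 = 4. (Direct check: xy = 761332 = 11^4 · (52).)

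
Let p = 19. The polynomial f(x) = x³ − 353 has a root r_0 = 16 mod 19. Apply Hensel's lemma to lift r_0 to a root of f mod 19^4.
r_3 = 51126 (mod 130321)

Hensel: r_{i+1} = r_i − f(r_i)/f′(r_i) mod 19^{i+2}, where f′(x) = 3x². Iterate:
  r_0 = 16 (mod 19)
  r_1 = 225 (mod 361)
  r_2 = 3113 (mod 6859)
  r_3 = 51126 (mod 130321)
Final: r = 51126 with f(r) ≡ 0 mod 19^4.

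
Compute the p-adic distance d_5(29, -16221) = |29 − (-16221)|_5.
d_5(29, -16221) = 1/625

Step 1 — x − y = 29 − (-16221) = 16250. Step 2 — v_5(16250) = 4 (factor: 16250 = (5^4 · 26); the sign does not affect v_p). Step 3 — |x − y|_5 = 5^{-4} = 1/625.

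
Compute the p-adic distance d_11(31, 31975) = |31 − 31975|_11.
d_11(31, 31975) = 1/1331

Step 1 — x − y = 31 − 31975 = -31944. Step 2 — v_11(-31944) = 3 (factor: -31944 = −(11^3 · 24); the sign does not affect v_p). Step 3 — |x − y|_11 = 11^{-3} = 1/1331.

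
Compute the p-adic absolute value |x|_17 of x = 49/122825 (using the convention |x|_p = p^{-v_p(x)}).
|49/122825|_17 = 4913

Step 1 — compute v_17(x) by factoring powers of 17 out of the numerator and denominator: v_17(49/122825) = -3. Step 2 — apply |x|_p = p^{-v_p(x)} = 17^{3} = 4913.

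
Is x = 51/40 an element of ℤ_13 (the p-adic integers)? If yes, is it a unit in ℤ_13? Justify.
x ∈ ℤ_13^× (unit); v_13(x) = 0

ℤ_13 = {x ∈ ℚ_13 : v_13(x) ≥ 0} and ℤ_13^× = {x ∈ ℤ_13 : v_13(x) = 0}. Here v_13(51/40) = v_13(num) − v_13(den) = 0; compare against these criteria.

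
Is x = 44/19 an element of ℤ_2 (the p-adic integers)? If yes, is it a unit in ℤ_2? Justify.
x ∈ ℤ_2 but not a unit; v_2(x) = 2 > 0

ℤ_2 = {x ∈ ℚ_2 : v_2(x) ≥ 0} and ℤ_2^× = {x ∈ ℤ_2 : v_2(x) = 0}. Here v_2(44/19) = v_2(num) − v_2(den) = 2; compare against these criteria.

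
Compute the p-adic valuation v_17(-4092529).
v_17(-4092529) = 4

v_17(n) is the largest exponent k such that 17^k divides n. Factor out: -4092529 = -17^4 · 49. (Sign doesn't affect v_p.) So v_17(-4092529) = 4.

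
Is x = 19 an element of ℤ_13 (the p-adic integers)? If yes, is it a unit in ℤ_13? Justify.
x ∈ ℤ_13^× (unit); v_13(x) = 0

ℤ_13 = {x ∈ ℚ_13 : v_13(x) ≥ 0} and ℤ_13^× = {x ∈ ℤ_13 : v_13(x) = 0}. Here v_13(19) = v_13(num) − v_13(den) = 0; compare against these criteria.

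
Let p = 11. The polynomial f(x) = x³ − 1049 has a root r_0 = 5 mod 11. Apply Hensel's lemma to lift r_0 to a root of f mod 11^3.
r_2 = 27 (mod 1331)

Hensel: r_{i+1} = r_i − f(r_i)/f′(r_i) mod 11^{i+2}, where f′(x) = 3x². Iterate:
  r_0 = 5 (mod 11)
  r_1 = 27 (mod 121)
  r_2 = 27 (mod 1331)
Final: r = 27 with f(r) ≡ 0 mod 11^3.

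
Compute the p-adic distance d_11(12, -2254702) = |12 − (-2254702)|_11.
d_11(12, -2254702) = 1/161051

Step 1 — x − y = 12 − (-2254702) = 2254714. Step 2 — v_11(2254714) = 5 (factor: 2254714 = (11^5 · 14); the sign does not affect v_p). Step 3 — |x − y|_11 = 11^{-5} = 1/161051.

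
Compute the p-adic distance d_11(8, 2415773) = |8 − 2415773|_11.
d_11(8, 2415773) = 1/161051

Step 1 — x − y = 8 − 2415773 = -2415765. Step 2 — v_11(-2415765) = 5 (factor: -2415765 = −(11^5 · 15); the sign does not affect v_p). Step 3 — |x − y|_11 = 11^{-5} = 1/161051.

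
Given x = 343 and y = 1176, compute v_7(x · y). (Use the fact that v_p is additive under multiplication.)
v_7(403368) = 5

v_p(x) = 3 (factor: 343 = 7^3 · 1); v_p(y) = 2 (factor: 1176 = 7^2 · 24). Additivity: v_p(xy) = v_p(x) + v_p(y) = 3 + 2 = 5. (Direct check: xy = 403368 = 7^5 · (24).)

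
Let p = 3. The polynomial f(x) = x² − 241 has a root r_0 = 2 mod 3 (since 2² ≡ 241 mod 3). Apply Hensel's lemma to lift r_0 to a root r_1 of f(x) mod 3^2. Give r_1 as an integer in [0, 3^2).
r_1 = 5 (mod 9)

Hensel's recurrence: r_{i+1} = r_i − f(r_i)·(f′(r_i))^{-1} mod 3^{i+2}, with f′(x) = 2x. Iterate:
  r_0 = 2 (mod 3)
  r_1 = 5 (mod 9)
Final: r_1 = 5, and one checks f(r_1) ≡ 0 mod 3^2.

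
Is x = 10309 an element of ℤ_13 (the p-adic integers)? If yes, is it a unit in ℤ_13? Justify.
x ∈ ℤ_13 but not a unit; v_13(x) = 2 > 0

ℤ_13 = {x ∈ ℚ_13 : v_13(x) ≥ 0} and ℤ_13^× = {x ∈ ℤ_13 : v_13(x) = 0}. Here v_13(10309) = v_13(num) − v_13(den) = 2; compare against these criteria.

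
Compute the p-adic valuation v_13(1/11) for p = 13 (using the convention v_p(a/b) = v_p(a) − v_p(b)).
v_13(1/11) = 0

Factor powers of 13 from the numerator and denominator of the reduced fraction: 1 = 13^0 · 1 and 11 = 13^0 · 11. Apply v_p(a/b) = v_p(a) − v_p(b): v_13(1/11) = 0 − 0 = 0.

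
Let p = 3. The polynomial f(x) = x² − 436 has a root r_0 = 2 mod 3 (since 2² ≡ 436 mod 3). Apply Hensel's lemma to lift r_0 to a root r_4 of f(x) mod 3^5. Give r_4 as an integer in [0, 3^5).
r_4 = 110 (mod 243)

Hensel's recurrence: r_{i+1} = r_i − f(r_i)·(f′(r_i))^{-1} mod 3^{i+2}, with f′(x) = 2x. Iterate:
  r_0 = 2 (mod 3)
  r_1 = 2 (mod 9)
  r_2 = 2 (mod 27)
  r_3 = 29 (mod 81)
  r_4 = 110 (mod 243)
Final: r_4 = 110, and one checks f(r_4) ≡ 0 mod 3^5.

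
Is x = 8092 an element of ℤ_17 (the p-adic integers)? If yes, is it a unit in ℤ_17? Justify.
x ∈ ℤ_17 but not a unit; v_17(x) = 2 > 0

ℤ_17 = {x ∈ ℚ_17 : v_17(x) ≥ 0} and ℤ_17^× = {x ∈ ℤ_17 : v_17(x) = 0}. Here v_17(8092) = v_17(num) − v_17(den) = 2; compare against these criteria.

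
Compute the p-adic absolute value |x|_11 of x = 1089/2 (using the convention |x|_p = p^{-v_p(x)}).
|1089/2|_11 = 1/121

Step 1 — compute v_11(x) by factoring powers of 11 out of the numerator and denominator: v_11(1089/2) = 2. Step 2 — apply |x|_p = p^{-v_p(x)} = 11^{-2} = 1/121.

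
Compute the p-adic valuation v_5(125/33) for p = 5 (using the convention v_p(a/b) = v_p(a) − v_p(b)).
v_5(125/33) = 3

Factor powers of 5 from the numerator and denominator of the reduced fraction: 125 = 5^3 · 1 and 33 = 5^0 · 33. Apply v_p(a/b) = v_p(a) − v_p(b): v_5(125/33) = 3 − 0 = 3.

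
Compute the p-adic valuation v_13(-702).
v_13(-702) = 1

v_13(n) is the largest exponent k such that 13^k divides n. Factor out: -702 = -13^1 · 54. (Sign doesn't affect v_p.) So v_13(-702) = 1.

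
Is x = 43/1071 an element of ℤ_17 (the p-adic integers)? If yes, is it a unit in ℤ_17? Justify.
x ∉ ℤ_17 (v_17(x) = -1 < 0)

ℤ_17 = {x ∈ ℚ_17 : v_17(x) ≥ 0} and ℤ_17^× = {x ∈ ℤ_17 : v_17(x) = 0}. Here v_17(43/1071) = v_17(num) − v_17(den) = -1; compare against these criteria.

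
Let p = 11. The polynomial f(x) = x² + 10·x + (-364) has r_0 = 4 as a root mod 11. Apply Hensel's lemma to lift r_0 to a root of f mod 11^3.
r_2 = 653 (mod 1331)

Hensel: r_{i+1} = r_i − f(r_i)·(f′(r_i))^{-1} mod 11^{i+2}, f′(x) = 2x + 10. Iterate:
  r_0 = 4 (mod 11)
  r_1 = 48 (mod 121)
  r_2 = 653 (mod 1331)
Final: r = 653 satisfies f(r) ≡ 0 mod 11^3.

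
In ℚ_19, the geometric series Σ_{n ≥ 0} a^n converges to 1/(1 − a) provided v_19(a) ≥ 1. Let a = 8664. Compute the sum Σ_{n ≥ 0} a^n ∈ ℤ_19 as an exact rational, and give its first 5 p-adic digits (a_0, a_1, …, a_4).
Σ a^n = 1/(1 − a) = -1/8663;  first 5 digits = (1, 0, 5, 1, 6)

v_19(a) = 2 ≥ 1, so the series converges in ℤ_19 to 1/(1 − a) = 1/(1 − 8664) = -1/8663. Expand this rational in ℤ_19: compute digits iteratively via d_i = x_i mod 19, x_{i+1} = (x_i − d_i)/19. The first 5 digits are (1, 0, 5, 1, 6).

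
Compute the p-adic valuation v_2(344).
v_2(344) = 3

v_2(n) is the largest exponent k such that 2^k divides n. Factor out: 344 = 2^3 · 43. (Sign doesn't affect v_p.) So v_2(344) = 3.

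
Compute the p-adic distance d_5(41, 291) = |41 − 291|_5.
d_5(41, 291) = 1/125

Step 1 — x − y = 41 − 291 = -250. Step 2 — v_5(-250) = 3 (factor: -250 = −(5^3 · 2); the sign does not affect v_p). Step 3 — |x − y|_5 = 5^{-3} = 1/125.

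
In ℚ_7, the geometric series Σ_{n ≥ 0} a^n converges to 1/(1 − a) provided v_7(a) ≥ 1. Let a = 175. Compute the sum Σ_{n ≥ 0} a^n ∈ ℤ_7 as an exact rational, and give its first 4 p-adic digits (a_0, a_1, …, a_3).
Σ a^n = 1/(1 − a) = -1/174;  first 4 digits = (1, 4, 5, 6)

v_7(a) = 1 ≥ 1, so the series converges in ℤ_7 to 1/(1 − a) = 1/(1 − 175) = -1/174. Expand this rational in ℤ_7: compute digits iteratively via d_i = x_i mod 7, x_{i+1} = (x_i − d_i)/7. The first 4 digits are (1, 4, 5, 6).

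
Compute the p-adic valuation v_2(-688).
v_2(-688) = 4

v_2(n) is the largest exponent k such that 2^k divides n. Factor out: -688 = -2^4 · 43. (Sign doesn't affect v_p.) So v_2(-688) = 4.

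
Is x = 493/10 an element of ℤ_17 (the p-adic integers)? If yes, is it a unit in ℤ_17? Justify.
x ∈ ℤ_17 but not a unit; v_17(x) = 1 > 0

ℤ_17 = {x ∈ ℚ_17 : v_17(x) ≥ 0} and ℤ_17^× = {x ∈ ℤ_17 : v_17(x) = 0}. Here v_17(493/10) = v_17(num) − v_17(den) = 1; compare against these criteria.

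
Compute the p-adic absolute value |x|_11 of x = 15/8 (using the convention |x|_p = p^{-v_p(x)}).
|15/8|_11 = 1

Step 1 — compute v_11(x) by factoring powers of 11 out of the numerator and denominator: v_11(15/8) = 0. Step 2 — apply |x|_p = p^{-v_p(x)} = 11^{0} = 1.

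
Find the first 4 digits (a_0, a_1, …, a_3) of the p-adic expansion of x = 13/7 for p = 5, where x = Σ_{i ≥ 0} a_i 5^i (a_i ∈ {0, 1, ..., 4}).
(a_0, …, a_3) = (4, 1, 4, 2)

v_5(13/7) = 0 (numerator and denominator both coprime to 5), so x ∈ ℤ_5^×. Compute digits iteratively via a_i = x_i mod 5, x_{i+1} = (x_i − a_i)/5, with x_0 = x:
  x_0 = 13/7;  a_0 = 4;  x_1 = (x_0 − 4)/5 = -3/7
  x_1 = -3/7;  a_1 = 1;  x_2 = (x_1 − 1)/5 = -2/7
  x_2 = -2/7;  a_2 = 4;  x_3 = (x_2 − 4)/5 = -6/7
  x_3 = -6/7;  a_3 = 2;  x_4 = (x_3 − 2)/5 = -4/7
Digits: (4, 1, 4, 2).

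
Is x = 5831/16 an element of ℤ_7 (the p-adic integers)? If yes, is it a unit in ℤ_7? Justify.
x ∈ ℤ_7 but not a unit; v_7(x) = 3 > 0

ℤ_7 = {x ∈ ℚ_7 : v_7(x) ≥ 0} and ℤ_7^× = {x ∈ ℤ_7 : v_7(x) = 0}. Here v_7(5831/16) = v_7(num) − v_7(den) = 3; compare against these criteria.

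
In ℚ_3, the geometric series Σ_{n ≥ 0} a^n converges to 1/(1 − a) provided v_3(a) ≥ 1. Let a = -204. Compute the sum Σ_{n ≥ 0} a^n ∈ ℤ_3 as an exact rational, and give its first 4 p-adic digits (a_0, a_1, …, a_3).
Σ a^n = 1/(1 − a) = 1/205;  first 4 digits = (1, 1, 2, 1)

v_3(a) = 1 ≥ 1, so the series converges in ℤ_3 to 1/(1 − a) = 1/(1 − (-204)) = 1/205. Expand this rational in ℤ_3: compute digits iteratively via d_i = x_i mod 3, x_{i+1} = (x_i − d_i)/3. The first 4 digits are (1, 1, 2, 1).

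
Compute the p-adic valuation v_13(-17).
v_13(-17) = 0

v_13(n) is the largest exponent k such that 13^k divides n. Factor out: -17 = -13^0 · 17. (Sign doesn't affect v_p.) So v_13(-17) = 0.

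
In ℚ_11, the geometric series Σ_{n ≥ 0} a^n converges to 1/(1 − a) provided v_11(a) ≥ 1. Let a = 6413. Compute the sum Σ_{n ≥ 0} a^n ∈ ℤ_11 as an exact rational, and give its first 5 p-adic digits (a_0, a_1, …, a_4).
Σ a^n = 1/(1 − a) = -1/6412;  first 5 digits = (1, 0, 9, 4, 4)

v_11(a) = 2 ≥ 1, so the series converges in ℤ_11 to 1/(1 − a) = 1/(1 − 6413) = -1/6412. Expand this rational in ℤ_11: compute digits iteratively via d_i = x_i mod 11, x_{i+1} = (x_i − d_i)/11. The first 5 digits are (1, 0, 9, 4, 4).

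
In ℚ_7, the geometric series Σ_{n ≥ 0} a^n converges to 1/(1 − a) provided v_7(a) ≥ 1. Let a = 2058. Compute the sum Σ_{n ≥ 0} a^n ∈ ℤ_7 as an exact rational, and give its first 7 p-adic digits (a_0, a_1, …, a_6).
Σ a^n = 1/(1 − a) = -1/2057;  first 7 digits = (1, 0, 0, 6, 0, 0, 1)

v_7(a) = 3 ≥ 1, so the series converges in ℤ_7 to 1/(1 − a) = 1/(1 − 2058) = -1/2057. Expand this rational in ℤ_7: compute digits iteratively via d_i = x_i mod 7, x_{i+1} = (x_i − d_i)/7. The first 7 digits are (1, 0, 0, 6, 0, 0, 1).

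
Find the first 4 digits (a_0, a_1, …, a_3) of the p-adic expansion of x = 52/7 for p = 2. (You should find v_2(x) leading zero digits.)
(a_0, …, a_3) = (0, 0, 1, 1)

v_2(52/7) = 2, so a_0 = ... = a_1 = 0. Factor out: x = 2^2 · u with u = 13/7 a unit in ℤ_2. Expand u iteratively via a_{v+i} = u_i mod 2, u_{i+1} = (u_i − a_{v+i})/2:
  u_0 = 13/7;  a_2 = 1;  u_1 = (u_0 − 1)/2 = 3/7
  u_1 = 3/7;  a_3 = 1;  u_2 = (u_1 − 1)/2 = -2/7
Digits: (0, 0, 1, 1).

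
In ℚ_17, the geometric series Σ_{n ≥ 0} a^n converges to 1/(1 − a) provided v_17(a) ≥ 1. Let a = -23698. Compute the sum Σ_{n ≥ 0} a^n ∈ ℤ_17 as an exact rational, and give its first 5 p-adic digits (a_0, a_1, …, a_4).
Σ a^n = 1/(1 − a) = 1/23699;  first 5 digits = (1, 0, 3, 12, 8)

v_17(a) = 2 ≥ 1, so the series converges in ℤ_17 to 1/(1 − a) = 1/(1 − (-23698)) = 1/23699. Expand this rational in ℤ_17: compute digits iteratively via d_i = x_i mod 17, x_{i+1} = (x_i − d_i)/17. The first 5 digits are (1, 0, 3, 12, 8).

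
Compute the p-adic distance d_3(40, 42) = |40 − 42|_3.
d_3(40, 42) = 1

Step 1 — x − y = 40 − 42 = -2. Step 2 — v_3(-2) = 0 (factor: -2 = −(3^0 · 2); the sign does not affect v_p). Step 3 — |x − y|_3 = 3^{0} = 1.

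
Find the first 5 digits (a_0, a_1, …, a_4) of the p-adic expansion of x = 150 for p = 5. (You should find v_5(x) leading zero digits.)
(a_0, …, a_4) = (0, 0, 1, 1, 0)

v_5(150) = 2, so a_0 = ... = a_1 = 0. Factor out: x = 5^2 · u with u = 6 a unit in ℤ_5. Expand u iteratively via a_{v+i} = u_i mod 5, u_{i+1} = (u_i − a_{v+i})/5:
  u_0 = 6;  a_2 = 1;  u_1 = (u_0 − 1)/5 = 1
  u_1 = 1;  a_3 = 1;  u_2 = (u_1 − 1)/5 = 0
  u_2 = 0;  a_4 = 0;  u_3 = (u_2 − 0)/5 = 0
Digits: (0, 0, 1, 1, 0).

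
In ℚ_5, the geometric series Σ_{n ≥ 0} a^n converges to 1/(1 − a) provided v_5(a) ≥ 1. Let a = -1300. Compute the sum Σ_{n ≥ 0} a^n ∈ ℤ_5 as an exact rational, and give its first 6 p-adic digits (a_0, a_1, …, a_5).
Σ a^n = 1/(1 − a) = 1/1301;  first 6 digits = (1, 0, 3, 4, 1, 0)

v_5(a) = 2 ≥ 1, so the series converges in ℤ_5 to 1/(1 − a) = 1/(1 − (-1300)) = 1/1301. Expand this rational in ℤ_5: compute digits iteratively via d_i = x_i mod 5, x_{i+1} = (x_i − d_i)/5. The first 6 digits are (1, 0, 3, 4, 1, 0).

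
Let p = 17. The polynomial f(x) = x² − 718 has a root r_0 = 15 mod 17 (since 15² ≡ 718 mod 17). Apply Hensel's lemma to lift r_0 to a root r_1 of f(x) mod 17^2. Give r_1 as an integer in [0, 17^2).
r_1 = 253 (mod 289)

Hensel's recurrence: r_{i+1} = r_i − f(r_i)·(f′(r_i))^{-1} mod 17^{i+2}, with f′(x) = 2x. Iterate:
  r_0 = 15 (mod 17)
  r_1 = 253 (mod 289)
Final: r_1 = 253, and one checks f(r_1) ≡ 0 mod 17^2.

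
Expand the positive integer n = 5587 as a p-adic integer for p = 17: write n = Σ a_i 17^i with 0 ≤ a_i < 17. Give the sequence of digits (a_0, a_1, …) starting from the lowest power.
(a_0, a_1, …) = (11, 5, 2, 1)

Repeated division by 17 gives the digits low-to-high: 5587 = 11 + 5·17^1 + 2·17^2 + 1·17^3. Digit sequence: (11, 5, 2, 1).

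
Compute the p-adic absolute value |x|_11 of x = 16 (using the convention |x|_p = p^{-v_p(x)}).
|16|_11 = 1

Step 1 — compute v_11(x) by factoring powers of 11 out of the numerator and denominator: v_11(16) = 0. Step 2 — apply |x|_p = p^{-v_p(x)} = 11^{0} = 1.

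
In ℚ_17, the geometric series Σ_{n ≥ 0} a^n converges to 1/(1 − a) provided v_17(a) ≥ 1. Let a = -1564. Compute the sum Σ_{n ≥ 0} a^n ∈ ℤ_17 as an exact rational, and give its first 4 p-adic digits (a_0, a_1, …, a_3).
Σ a^n = 1/(1 − a) = 1/1565;  first 4 digits = (1, 10, 9, 1)

v_17(a) = 1 ≥ 1, so the series converges in ℤ_17 to 1/(1 − a) = 1/(1 − (-1564)) = 1/1565. Expand this rational in ℤ_17: compute digits iteratively via d_i = x_i mod 17, x_{i+1} = (x_i − d_i)/17. The first 4 digits are (1, 10, 9, 1).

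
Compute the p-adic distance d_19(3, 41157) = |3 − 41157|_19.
d_19(3, 41157) = 1/6859

Step 1 — x − y = 3 − 41157 = -41154. Step 2 — v_19(-41154) = 3 (factor: -41154 = −(19^3 · 6); the sign does not affect v_p). Step 3 — |x − y|_19 = 19^{-3} = 1/6859.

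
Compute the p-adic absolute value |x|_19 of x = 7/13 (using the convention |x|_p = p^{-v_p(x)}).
|7/13|_19 = 1

Step 1 — compute v_19(x) by factoring powers of 19 out of the numerator and denominator: v_19(7/13) = 0. Step 2 — apply |x|_p = p^{-v_p(x)} = 19^{0} = 1.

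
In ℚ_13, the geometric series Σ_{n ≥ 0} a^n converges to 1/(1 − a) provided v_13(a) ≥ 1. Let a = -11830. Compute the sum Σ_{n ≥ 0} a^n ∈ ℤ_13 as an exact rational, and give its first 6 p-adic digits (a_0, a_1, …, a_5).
Σ a^n = 1/(1 − a) = 1/11831;  first 6 digits = (1, 0, 8, 7, 11, 12)

v_13(a) = 2 ≥ 1, so the series converges in ℤ_13 to 1/(1 − a) = 1/(1 − (-11830)) = 1/11831. Expand this rational in ℤ_13: compute digits iteratively via d_i = x_i mod 13, x_{i+1} = (x_i − d_i)/13. The first 6 digits are (1, 0, 8, 7, 11, 12).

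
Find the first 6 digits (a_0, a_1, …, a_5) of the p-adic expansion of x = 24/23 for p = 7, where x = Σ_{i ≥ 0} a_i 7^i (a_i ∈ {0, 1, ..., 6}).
(a_0, …, a_5) = (5, 4, 3, 1, 1, 5)

v_7(24/23) = 0 (numerator and denominator both coprime to 7), so x ∈ ℤ_7^×. Compute digits iteratively via a_i = x_i mod 7, x_{i+1} = (x_i − a_i)/7, with x_0 = x:
  x_0 = 24/23;  a_0 = 5;  x_1 = (x_0 − 5)/7 = -13/23
  x_1 = -13/23;  a_1 = 4;  x_2 = (x_1 − 4)/7 = -15/23
  x_2 = -15/23;  a_2 = 3;  x_3 = (x_2 − 3)/7 = -12/23
  x_3 = -12/23;  a_3 = 1;  x_4 = (x_3 − 1)/7 = -5/23
  x_4 = -5/23;  a_4 = 1;  x_5 = (x_4 − 1)/7 = -4/23
  x_5 = -4/23;  a_5 = 5;  x_6 = (x_5 − 5)/7 = -17/23
Digits: (5, 4, 3, 1, 1, 5).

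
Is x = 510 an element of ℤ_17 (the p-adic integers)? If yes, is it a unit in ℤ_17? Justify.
x ∈ ℤ_17 but not a unit; v_17(x) = 1 > 0

ℤ_17 = {x ∈ ℚ_17 : v_17(x) ≥ 0} and ℤ_17^× = {x ∈ ℤ_17 : v_17(x) = 0}. Here v_17(510) = v_17(num) − v_17(den) = 1; compare against these criteria.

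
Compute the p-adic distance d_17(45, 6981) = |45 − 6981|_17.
d_17(45, 6981) = 1/289

Step 1 — x − y = 45 − 6981 = -6936. Step 2 — v_17(-6936) = 2 (factor: -6936 = −(17^2 · 24); the sign does not affect v_p). Step 3 — |x − y|_17 = 17^{-2} = 1/289.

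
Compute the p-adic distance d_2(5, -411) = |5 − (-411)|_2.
d_2(5, -411) = 1/32

Step 1 — x − y = 5 − (-411) = 416. Step 2 — v_2(416) = 5 (factor: 416 = (2^5 · 13); the sign does not affect v_p). Step 3 — |x − y|_2 = 2^{-5} = 1/32.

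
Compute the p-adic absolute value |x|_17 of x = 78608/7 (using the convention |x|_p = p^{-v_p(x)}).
|78608/7|_17 = 1/4913

Step 1 — compute v_17(x) by factoring powers of 17 out of the numerator and denominator: v_17(78608/7) = 3. Step 2 — apply |x|_p = p^{-v_p(x)} = 17^{-3} = 1/4913.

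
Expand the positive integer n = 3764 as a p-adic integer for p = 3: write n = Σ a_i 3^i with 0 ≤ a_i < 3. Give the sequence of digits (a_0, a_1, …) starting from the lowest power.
(a_0, a_1, …) = (2, 0, 1, 1, 1, 0, 2, 1)

Repeated division by 3 gives the digits low-to-high: 3764 = 2 + 1·3^2 + 1·3^3 + 1·3^4 + 2·3^6 + 1·3^7. Digit sequence: (2, 0, 1, 1, 1, 0, 2, 1).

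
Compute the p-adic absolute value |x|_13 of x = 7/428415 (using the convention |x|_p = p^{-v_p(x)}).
|7/428415|_13 = 28561

Step 1 — compute v_13(x) by factoring powers of 13 out of the numerator and denominator: v_13(7/428415) = -4. Step 2 — apply |x|_p = p^{-v_p(x)} = 13^{4} = 28561.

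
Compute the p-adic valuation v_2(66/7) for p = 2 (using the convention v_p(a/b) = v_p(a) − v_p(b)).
v_2(66/7) = 1

Factor powers of 2 from the numerator and denominator of the reduced fraction: 66 = 2^1 · 33 and 7 = 2^0 · 7. Apply v_p(a/b) = v_p(a) − v_p(b): v_2(66/7) = 1 − 0 = 1.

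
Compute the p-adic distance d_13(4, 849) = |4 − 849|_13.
d_13(4, 849) = 1/169

Step 1 — x − y = 4 − 849 = -845. Step 2 — v_13(-845) = 2 (factor: -845 = −(13^2 · 5); the sign does not affect v_p). Step 3 — |x − y|_13 = 13^{-2} = 1/169.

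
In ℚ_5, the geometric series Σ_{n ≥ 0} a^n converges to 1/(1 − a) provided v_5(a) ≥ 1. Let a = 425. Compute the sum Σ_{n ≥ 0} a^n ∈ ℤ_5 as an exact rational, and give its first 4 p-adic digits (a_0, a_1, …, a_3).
Σ a^n = 1/(1 − a) = -1/424;  first 4 digits = (1, 0, 2, 3)

v_5(a) = 2 ≥ 1, so the series converges in ℤ_5 to 1/(1 − a) = 1/(1 − 425) = -1/424. Expand this rational in ℤ_5: compute digits iteratively via d_i = x_i mod 5, x_{i+1} = (x_i − d_i)/5. The first 4 digits are (1, 0, 2, 3).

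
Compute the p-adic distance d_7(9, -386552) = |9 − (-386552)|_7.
d_7(9, -386552) = 1/16807

Step 1 — x − y = 9 − (-386552) = 386561. Step 2 — v_7(386561) = 5 (factor: 386561 = (7^5 · 23); the sign does not affect v_p). Step 3 — |x − y|_7 = 7^{-5} = 1/16807.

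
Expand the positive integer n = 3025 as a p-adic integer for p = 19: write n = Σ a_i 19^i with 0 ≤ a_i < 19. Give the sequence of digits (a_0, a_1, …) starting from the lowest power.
(a_0, a_1, …) = (4, 7, 8)

Repeated division by 19 gives the digits low-to-high: 3025 = 4 + 7·19^1 + 8·19^2. Digit sequence: (4, 7, 8).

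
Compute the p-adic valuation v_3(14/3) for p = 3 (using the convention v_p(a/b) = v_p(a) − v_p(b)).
v_3(14/3) = -1

Factor powers of 3 from the numerator and denominator of the reduced fraction: 14 = 3^0 · 14 and 3 = 3^1 · 1. Apply v_p(a/b) = v_p(a) − v_p(b): v_3(14/3) = 0 − 1 = -1.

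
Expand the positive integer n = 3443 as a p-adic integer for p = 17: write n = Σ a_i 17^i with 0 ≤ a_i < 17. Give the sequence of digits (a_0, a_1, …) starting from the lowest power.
(a_0, a_1, …) = (9, 15, 11)

Repeated division by 17 gives the digits low-to-high: 3443 = 9 + 15·17^1 + 11·17^2. Digit sequence: (9, 15, 11).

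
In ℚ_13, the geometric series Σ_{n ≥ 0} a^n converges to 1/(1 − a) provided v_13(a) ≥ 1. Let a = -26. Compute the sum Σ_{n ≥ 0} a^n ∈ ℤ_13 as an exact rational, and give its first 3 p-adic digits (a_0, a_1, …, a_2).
Σ a^n = 1/(1 − a) = 1/27;  first 3 digits = (1, 11, 3)

v_13(a) = 1 ≥ 1, so the series converges in ℤ_13 to 1/(1 − a) = 1/(1 − (-26)) = 1/27. Expand this rational in ℤ_13: compute digits iteratively via d_i = x_i mod 13, x_{i+1} = (x_i − d_i)/13. The first 3 digits are (1, 11, 3).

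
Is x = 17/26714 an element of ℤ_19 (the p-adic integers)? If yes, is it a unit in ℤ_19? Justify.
x ∉ ℤ_19 (v_19(x) = -2 < 0)

ℤ_19 = {x ∈ ℚ_19 : v_19(x) ≥ 0} and ℤ_19^× = {x ∈ ℤ_19 : v_19(x) = 0}. Here v_19(17/26714) = v_19(num) − v_19(den) = -2; compare against these criteria.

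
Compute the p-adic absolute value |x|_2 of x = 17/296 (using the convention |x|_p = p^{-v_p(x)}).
|17/296|_2 = 8

Step 1 — compute v_2(x) by factoring powers of 2 out of the numerator and denominator: v_2(17/296) = -3. Step 2 — apply |x|_p = p^{-v_p(x)} = 2^{3} = 8.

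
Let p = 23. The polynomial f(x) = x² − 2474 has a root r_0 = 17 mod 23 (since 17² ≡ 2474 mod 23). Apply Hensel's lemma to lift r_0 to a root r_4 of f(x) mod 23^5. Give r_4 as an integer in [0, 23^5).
r_4 = 1143577 (mod 6436343)

Hensel's recurrence: r_{i+1} = r_i − f(r_i)·(f′(r_i))^{-1} mod 23^{i+2}, with f′(x) = 2x. Iterate:
  r_0 = 17 (mod 23)
  r_1 = 408 (mod 529)
  r_2 = 12046 (mod 12167)
  r_3 = 24213 (mod 279841)
  r_4 = 1143577 (mod 6436343)
Final: r_4 = 1143577, and one checks f(r_4) ≡ 0 mod 23^5.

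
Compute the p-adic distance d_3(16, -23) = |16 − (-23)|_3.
d_3(16, -23) = 1/3

Step 1 — x − y = 16 − (-23) = 39. Step 2 — v_3(39) = 1 (factor: 39 = (3^1 · 13); the sign does not affect v_p). Step 3 — |x − y|_3 = 3^{-1} = 1/3.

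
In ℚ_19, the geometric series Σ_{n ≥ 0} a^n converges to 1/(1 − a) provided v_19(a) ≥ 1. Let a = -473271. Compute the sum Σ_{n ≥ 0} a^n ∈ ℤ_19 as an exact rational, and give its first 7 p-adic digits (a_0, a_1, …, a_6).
Σ a^n = 1/(1 − a) = 1/473272;  first 7 digits = (1, 0, 0, 7, 15, 18, 10)

v_19(a) = 3 ≥ 1, so the series converges in ℤ_19 to 1/(1 − a) = 1/(1 − (-473271)) = 1/473272. Expand this rational in ℤ_19: compute digits iteratively via d_i = x_i mod 19, x_{i+1} = (x_i − d_i)/19. The first 7 digits are (1, 0, 0, 7, 15, 18, 10).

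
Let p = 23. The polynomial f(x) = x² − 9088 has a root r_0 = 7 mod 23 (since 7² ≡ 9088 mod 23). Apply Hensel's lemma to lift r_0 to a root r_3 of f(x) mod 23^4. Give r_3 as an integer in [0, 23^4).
r_3 = 275846 (mod 279841)

Hensel's recurrence: r_{i+1} = r_i − f(r_i)·(f′(r_i))^{-1} mod 23^{i+2}, with f′(x) = 2x. Iterate:
  r_0 = 7 (mod 23)
  r_1 = 237 (mod 529)
  r_2 = 8172 (mod 12167)
  r_3 = 275846 (mod 279841)
Final: r_3 = 275846, and one checks f(r_3) ≡ 0 mod 23^4.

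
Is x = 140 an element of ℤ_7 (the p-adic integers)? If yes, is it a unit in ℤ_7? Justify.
x ∈ ℤ_7 but not a unit; v_7(x) = 1 > 0

ℤ_7 = {x ∈ ℚ_7 : v_7(x) ≥ 0} and ℤ_7^× = {x ∈ ℤ_7 : v_7(x) = 0}. Here v_7(140) = v_7(num) − v_7(den) = 1; compare against these criteria.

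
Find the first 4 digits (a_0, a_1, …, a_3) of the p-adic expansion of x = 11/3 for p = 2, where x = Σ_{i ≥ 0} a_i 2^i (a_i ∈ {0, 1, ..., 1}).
(a_0, …, a_3) = (1, 0, 0, 1)

v_2(11/3) = 0 (numerator and denominator both coprime to 2), so x ∈ ℤ_2^×. Compute digits iteratively via a_i = x_i mod 2, x_{i+1} = (x_i − a_i)/2, with x_0 = x:
  x_0 = 11/3;  a_0 = 1;  x_1 = (x_0 − 1)/2 = 4/3
  x_1 = 4/3;  a_1 = 0;  x_2 = (x_1 − 0)/2 = 2/3
  x_2 = 2/3;  a_2 = 0;  x_3 = (x_2 − 0)/2 = 1/3
  x_3 = 1/3;  a_3 = 1;  x_4 = (x_3 − 1)/2 = -1/3
Digits: (1, 0, 0, 1).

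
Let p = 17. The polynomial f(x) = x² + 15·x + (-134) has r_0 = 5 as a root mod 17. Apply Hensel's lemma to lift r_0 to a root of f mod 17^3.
r_2 = 804 (mod 4913)

Hensel: r_{i+1} = r_i − f(r_i)·(f′(r_i))^{-1} mod 17^{i+2}, f′(x) = 2x + 15. Iterate:
  r_0 = 5 (mod 17)
  r_1 = 226 (mod 289)
  r_2 = 804 (mod 4913)
Final: r = 804 satisfies f(r) ≡ 0 mod 17^3.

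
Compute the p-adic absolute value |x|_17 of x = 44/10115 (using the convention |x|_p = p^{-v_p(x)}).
|44/10115|_17 = 289

Step 1 — compute v_17(x) by factoring powers of 17 out of the numerator and denominator: v_17(44/10115) = -2. Step 2 — apply |x|_p = p^{-v_p(x)} = 17^{2} = 289.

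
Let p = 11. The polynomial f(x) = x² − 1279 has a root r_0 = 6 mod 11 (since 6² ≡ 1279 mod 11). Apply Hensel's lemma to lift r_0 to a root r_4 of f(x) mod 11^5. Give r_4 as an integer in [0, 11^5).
r_4 = 135559 (mod 161051)

Hensel's recurrence: r_{i+1} = r_i − f(r_i)·(f′(r_i))^{-1} mod 11^{i+2}, with f′(x) = 2x. Iterate:
  r_0 = 6 (mod 11)
  r_1 = 39 (mod 121)
  r_2 = 1128 (mod 1331)
  r_3 = 3790 (mod 14641)
  r_4 = 135559 (mod 161051)
Final: r_4 = 135559, and one checks f(r_4) ≡ 0 mod 11^5.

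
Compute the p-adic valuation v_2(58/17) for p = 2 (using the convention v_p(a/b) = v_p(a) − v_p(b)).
v_2(58/17) = 1

Factor powers of 2 from the numerator and denominator of the reduced fraction: 58 = 2^1 · 29 and 17 = 2^0 · 17. Apply v_p(a/b) = v_p(a) − v_p(b): v_2(58/17) = 1 − 0 = 1.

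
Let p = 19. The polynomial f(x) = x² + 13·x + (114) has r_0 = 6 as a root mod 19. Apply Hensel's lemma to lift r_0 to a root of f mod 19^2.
r_1 = 329 (mod 361)

Hensel: r_{i+1} = r_i − f(r_i)·(f′(r_i))^{-1} mod 19^{i+2}, f′(x) = 2x + 13. Iterate:
  r_0 = 6 (mod 19)
  r_1 = 329 (mod 361)
Final: r = 329 satisfies f(r) ≡ 0 mod 19^2.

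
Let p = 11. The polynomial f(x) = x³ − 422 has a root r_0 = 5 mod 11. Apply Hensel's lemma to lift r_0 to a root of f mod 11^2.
r_1 = 38 (mod 121)

Hensel: r_{i+1} = r_i − f(r_i)/f′(r_i) mod 11^{i+2}, where f′(x) = 3x². Iterate:
  r_0 = 5 (mod 11)
  r_1 = 38 (mod 121)
Final: r = 38 with f(r) ≡ 0 mod 11^2.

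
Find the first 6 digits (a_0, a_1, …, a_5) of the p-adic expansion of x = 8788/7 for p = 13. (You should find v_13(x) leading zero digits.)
(a_0, …, a_5) = (0, 0, 0, 8, 5, 7)

v_13(8788/7) = 3, so a_0 = ... = a_2 = 0. Factor out: x = 13^3 · u with u = 4/7 a unit in ℤ_13. Expand u iteratively via a_{v+i} = u_i mod 13, u_{i+1} = (u_i − a_{v+i})/13:
  u_0 = 4/7;  a_3 = 8;  u_1 = (u_0 − 8)/13 = -4/7
  u_1 = -4/7;  a_4 = 5;  u_2 = (u_1 − 5)/13 = -3/7
  u_2 = -3/7;  a_5 = 7;  u_3 = (u_2 − 7)/13 = -4/7
Digits: (0, 0, 0, 8, 5, 7).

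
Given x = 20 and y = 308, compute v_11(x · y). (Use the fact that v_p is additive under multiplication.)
v_11(6160) = 1

v_p(x) = 0 (factor: 20 = 11^0 · 20); v_p(y) = 1 (factor: 308 = 11^1 · 28). Additivity: v_p(xy) = v_p(x) + v_p(y) = 0 + 1 = 1. (Direct check: xy = 6160 = 11^1 · (560).)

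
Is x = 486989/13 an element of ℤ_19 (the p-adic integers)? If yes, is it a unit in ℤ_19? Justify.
x ∈ ℤ_19 but not a unit; v_19(x) = 3 > 0

ℤ_19 = {x ∈ ℚ_19 : v_19(x) ≥ 0} and ℤ_19^× = {x ∈ ℤ_19 : v_19(x) = 0}. Here v_19(486989/13) = v_19(num) − v_19(den) = 3; compare against these criteria.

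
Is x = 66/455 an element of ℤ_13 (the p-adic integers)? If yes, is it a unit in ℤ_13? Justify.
x ∉ ℤ_13 (v_13(x) = -1 < 0)

ℤ_13 = {x ∈ ℚ_13 : v_13(x) ≥ 0} and ℤ_13^× = {x ∈ ℤ_13 : v_13(x) = 0}. Here v_13(66/455) = v_13(num) − v_13(den) = -1; compare against these criteria.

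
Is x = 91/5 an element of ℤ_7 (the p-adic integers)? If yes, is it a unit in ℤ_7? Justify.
x ∈ ℤ_7 but not a unit; v_7(x) = 1 > 0

ℤ_7 = {x ∈ ℚ_7 : v_7(x) ≥ 0} and ℤ_7^× = {x ∈ ℤ_7 : v_7(x) = 0}. Here v_7(91/5) = v_7(num) − v_7(den) = 1; compare against these criteria.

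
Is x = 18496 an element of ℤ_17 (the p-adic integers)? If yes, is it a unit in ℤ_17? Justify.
x ∈ ℤ_17 but not a unit; v_17(x) = 2 > 0

ℤ_17 = {x ∈ ℚ_17 : v_17(x) ≥ 0} and ℤ_17^× = {x ∈ ℤ_17 : v_17(x) = 0}. Here v_17(18496) = v_17(num) − v_17(den) = 2; compare against these criteria.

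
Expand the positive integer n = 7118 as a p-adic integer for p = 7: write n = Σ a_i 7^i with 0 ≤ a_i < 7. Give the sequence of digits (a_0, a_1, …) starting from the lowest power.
(a_0, a_1, …) = (6, 1, 5, 6, 2)

Repeated division by 7 gives the digits low-to-high: 7118 = 6 + 1·7^1 + 5·7^2 + 6·7^3 + 2·7^4. Digit sequence: (6, 1, 5, 6, 2).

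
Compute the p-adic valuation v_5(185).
v_5(185) = 1

v_5(n) is the largest exponent k such that 5^k divides n. Factor out: 185 = 5^1 · 37. (Sign doesn't affect v_p.) So v_5(185) = 1.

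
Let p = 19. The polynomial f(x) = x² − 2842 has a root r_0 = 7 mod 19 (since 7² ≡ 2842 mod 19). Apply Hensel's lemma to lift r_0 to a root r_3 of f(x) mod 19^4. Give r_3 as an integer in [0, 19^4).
r_3 = 5080 (mod 130321)

Hensel's recurrence: r_{i+1} = r_i − f(r_i)·(f′(r_i))^{-1} mod 19^{i+2}, with f′(x) = 2x. Iterate:
  r_0 = 7 (mod 19)
  r_1 = 26 (mod 361)
  r_2 = 5080 (mod 6859)
  r_3 = 5080 (mod 130321)
Final: r_3 = 5080, and one checks f(r_3) ≡ 0 mod 19^4.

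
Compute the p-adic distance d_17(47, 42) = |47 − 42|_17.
d_17(47, 42) = 1

Step 1 — x − y = 47 − 42 = 5. Step 2 — v_17(5) = 0 (factor: 5 = (17^0 · 5); the sign does not affect v_p). Step 3 — |x − y|_17 = 17^{0} = 1.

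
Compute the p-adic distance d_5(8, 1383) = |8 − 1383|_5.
d_5(8, 1383) = 1/125

Step 1 — x − y = 8 − 1383 = -1375. Step 2 — v_5(-1375) = 3 (factor: -1375 = −(5^3 · 11); the sign does not affect v_p). Step 3 — |x − y|_5 = 5^{-3} = 1/125.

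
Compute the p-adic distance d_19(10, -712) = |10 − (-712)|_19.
d_19(10, -712) = 1/361

Step 1 — x − y = 10 − (-712) = 722. Step 2 — v_19(722) = 2 (factor: 722 = (19^2 · 2); the sign does not affect v_p). Step 3 — |x − y|_19 = 19^{-2} = 1/361.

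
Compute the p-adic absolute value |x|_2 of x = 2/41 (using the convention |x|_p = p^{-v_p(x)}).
|2/41|_2 = 1/2

Step 1 — compute v_2(x) by factoring powers of 2 out of the numerator and denominator: v_2(2/41) = 1. Step 2 — apply |x|_p = p^{-v_p(x)} = 2^{-1} = 1/2.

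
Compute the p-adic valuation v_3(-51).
v_3(-51) = 1

v_3(n) is the largest exponent k such that 3^k divides n. Factor out: -51 = -3^1 · 17. (Sign doesn't affect v_p.) So v_3(-51) = 1.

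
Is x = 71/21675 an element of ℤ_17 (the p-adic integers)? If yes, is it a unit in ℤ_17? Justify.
x ∉ ℤ_17 (v_17(x) = -2 < 0)

ℤ_17 = {x ∈ ℚ_17 : v_17(x) ≥ 0} and ℤ_17^× = {x ∈ ℤ_17 : v_17(x) = 0}. Here v_17(71/21675) = v_17(num) − v_17(den) = -2; compare against these criteria.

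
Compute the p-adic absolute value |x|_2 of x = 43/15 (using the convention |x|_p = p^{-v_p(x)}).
|43/15|_2 = 1

Step 1 — compute v_2(x) by factoring powers of 2 out of the numerator and denominator: v_2(43/15) = 0. Step 2 — apply |x|_p = p^{-v_p(x)} = 2^{0} = 1.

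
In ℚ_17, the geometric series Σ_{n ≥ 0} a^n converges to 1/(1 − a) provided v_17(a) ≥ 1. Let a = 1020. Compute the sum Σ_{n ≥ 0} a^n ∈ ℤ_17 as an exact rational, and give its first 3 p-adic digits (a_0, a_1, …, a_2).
Σ a^n = 1/(1 − a) = -1/1019;  first 3 digits = (1, 9, 16)

v_17(a) = 1 ≥ 1, so the series converges in ℤ_17 to 1/(1 − a) = 1/(1 − 1020) = -1/1019. Expand this rational in ℤ_17: compute digits iteratively via d_i = x_i mod 17, x_{i+1} = (x_i − d_i)/17. The first 3 digits are (1, 9, 16).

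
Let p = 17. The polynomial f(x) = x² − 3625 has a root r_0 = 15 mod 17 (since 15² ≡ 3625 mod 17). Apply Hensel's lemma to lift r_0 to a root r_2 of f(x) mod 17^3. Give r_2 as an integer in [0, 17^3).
r_2 = 610 (mod 4913)

Hensel's recurrence: r_{i+1} = r_i − f(r_i)·(f′(r_i))^{-1} mod 17^{i+2}, with f′(x) = 2x. Iterate:
  r_0 = 15 (mod 17)
  r_1 = 32 (mod 289)
  r_2 = 610 (mod 4913)
Final: r_2 = 610, and one checks f(r_2) ≡ 0 mod 17^3.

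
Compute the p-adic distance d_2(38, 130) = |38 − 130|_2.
d_2(38, 130) = 1/4

Step 1 — x − y = 38 − 130 = -92. Step 2 — v_2(-92) = 2 (factor: -92 = −(2^2 · 23); the sign does not affect v_p). Step 3 — |x − y|_2 = 2^{-2} = 1/4.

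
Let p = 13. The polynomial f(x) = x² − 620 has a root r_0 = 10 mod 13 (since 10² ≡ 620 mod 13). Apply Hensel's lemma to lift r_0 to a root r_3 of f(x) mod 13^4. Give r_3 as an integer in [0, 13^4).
r_3 = 20654 (mod 28561)

Hensel's recurrence: r_{i+1} = r_i − f(r_i)·(f′(r_i))^{-1} mod 13^{i+2}, with f′(x) = 2x. Iterate:
  r_0 = 10 (mod 13)
  r_1 = 36 (mod 169)
  r_2 = 881 (mod 2197)
  r_3 = 20654 (mod 28561)
Final: r_3 = 20654, and one checks f(r_3) ≡ 0 mod 13^4.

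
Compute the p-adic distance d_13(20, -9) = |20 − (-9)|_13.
d_13(20, -9) = 1

Step 1 — x − y = 20 − (-9) = 29. Step 2 — v_13(29) = 0 (factor: 29 = (13^0 · 29); the sign does not affect v_p). Step 3 — |x − y|_13 = 13^{0} = 1.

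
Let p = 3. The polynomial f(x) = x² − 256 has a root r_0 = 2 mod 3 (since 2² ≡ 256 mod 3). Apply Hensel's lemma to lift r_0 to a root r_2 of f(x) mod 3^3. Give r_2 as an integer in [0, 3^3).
r_2 = 11 (mod 27)

Hensel's recurrence: r_{i+1} = r_i − f(r_i)·(f′(r_i))^{-1} mod 3^{i+2}, with f′(x) = 2x. Iterate:
  r_0 = 2 (mod 3)
  r_1 = 2 (mod 9)
  r_2 = 11 (mod 27)
Final: r_2 = 11, and one checks f(r_2) ≡ 0 mod 3^3.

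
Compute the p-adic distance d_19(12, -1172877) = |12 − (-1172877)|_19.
d_19(12, -1172877) = 1/130321

Step 1 — x − y = 12 − (-1172877) = 1172889. Step 2 — v_19(1172889) = 4 (factor: 1172889 = (19^4 · 9); the sign does not affect v_p). Step 3 — |x − y|_19 = 19^{-4} = 1/130321.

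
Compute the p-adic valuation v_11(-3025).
v_11(-3025) = 2

v_11(n) is the largest exponent k such that 11^k divides n. Factor out: -3025 = -11^2 · 25. (Sign doesn't affect v_p.) So v_11(-3025) = 2.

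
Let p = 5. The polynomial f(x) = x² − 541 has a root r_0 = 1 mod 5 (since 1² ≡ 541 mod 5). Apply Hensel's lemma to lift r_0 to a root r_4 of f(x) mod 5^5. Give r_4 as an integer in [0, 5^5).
r_4 = 2196 (mod 3125)

Hensel's recurrence: r_{i+1} = r_i − f(r_i)·(f′(r_i))^{-1} mod 5^{i+2}, with f′(x) = 2x. Iterate:
  r_0 = 1 (mod 5)
  r_1 = 21 (mod 25)
  r_2 = 71 (mod 125)
  r_3 = 321 (mod 625)
  r_4 = 2196 (mod 3125)
Final: r_4 = 2196, and one checks f(r_4) ≡ 0 mod 5^5.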